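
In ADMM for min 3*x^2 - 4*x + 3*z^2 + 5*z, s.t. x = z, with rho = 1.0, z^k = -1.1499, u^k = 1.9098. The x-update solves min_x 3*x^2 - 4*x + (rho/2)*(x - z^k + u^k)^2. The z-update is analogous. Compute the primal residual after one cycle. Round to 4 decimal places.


ADMM iteration with rho = 1.0, z^k = -1.1499, u^k = 1.9098
Step 1: x-update.
Minimize 3*x^2 - 4*x + (1.0/2)*(x + 1.1499 + 1.9098)^2
FOC: (2*3 + 1.0)*x = 4 + 1.0*(-1.1499 - 1.9098)
x^{k+1} = 0.1343
Step 2: z-update.
Minimize 3*z^2 + 5*z + (1.0/2)*(0.1343 - z + 1.9098)^2
FOC: (2*3 + 1.0)*z = -5 + 1.0*(0.1343 + 1.9098)
z^{k+1} = -0.4223
Step 3: u-update.
u^{k+1} = 1.9098 + 0.1343 + 0.4223 = 2.4664
Step 4: Primal residual = |0.1343 + 0.4223| = 0.5566


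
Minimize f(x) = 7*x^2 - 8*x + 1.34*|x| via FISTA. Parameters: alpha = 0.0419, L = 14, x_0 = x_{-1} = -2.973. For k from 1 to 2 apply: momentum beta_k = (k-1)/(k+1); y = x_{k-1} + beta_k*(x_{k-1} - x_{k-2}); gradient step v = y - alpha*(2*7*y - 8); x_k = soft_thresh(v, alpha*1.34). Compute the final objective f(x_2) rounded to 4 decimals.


FISTA on f(x) = 7*x^2 - 8*x + 1.34*|x|
L = 14, alpha = 0.0419
Iteration 1: beta = 0.0, y = -2.973 + 0.0*(-2.973 + 2.973) = -2.973
  grad(y) = -49.622, v = y - alpha*grad = -0.8938
  prox(v) = soft_thresh(-0.8938, 0.0561) = -0.8377
Iteration 2: beta = 0.3333, y = -0.8377 + 0.3333*(-0.8377 + 2.973) = -0.1259
  grad(y) = -9.7629, v = y - alpha*grad = 0.2831
  prox(v) = soft_thresh(0.2831, 0.0561) = 0.227
f(x_2) = 7*0.227^2 - 8*0.227 + 1.34*|0.227| = -1.1511


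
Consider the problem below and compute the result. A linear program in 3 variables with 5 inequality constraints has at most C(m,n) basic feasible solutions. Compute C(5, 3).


Each vertex corresponds to some choice of n active constraints out of m, so the number of vertices is at most C(m, n) = m! / (n!(m-n)!).
m = 5, n = 3
Numerator: 5 * 4 * 3
Denominator: 3! = 6
C(5, 3) = 10


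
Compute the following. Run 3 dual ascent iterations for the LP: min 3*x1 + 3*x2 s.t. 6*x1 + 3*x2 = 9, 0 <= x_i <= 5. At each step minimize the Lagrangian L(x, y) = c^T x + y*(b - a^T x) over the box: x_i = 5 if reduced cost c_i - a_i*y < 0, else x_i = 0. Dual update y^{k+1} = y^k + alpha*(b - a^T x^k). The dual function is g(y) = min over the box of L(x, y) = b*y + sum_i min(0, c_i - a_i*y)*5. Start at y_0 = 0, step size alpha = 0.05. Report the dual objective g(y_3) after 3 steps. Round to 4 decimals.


Dual ascent for LP: min 3*x1 + 3*x2, 6*x1 + 3*x2 = 9, 0 <= x_i <= 5
Step 1: y^k = 0.0, reduced costs: (3.0, 3.0)
  x^k = (0.0, 0.0), subgradient = b - a^T x = 9.0
  y^{k+1} = 0.0 + 0.05*9.0 = 0.45
Step 2: y^k = 0.45, reduced costs: (0.3, 1.65)
  x^k = (0.0, 0.0), subgradient = b - a^T x = 9.0
  y^{k+1} = 0.45 + 0.05*9.0 = 0.9
Step 3: y^k = 0.9, reduced costs: (-2.4, 0.3)
  x^k = (5.0, 0.0), subgradient = b - a^T x = -21.0
  y^{k+1} = 0.9 + 0.05*-21.0 = -0.15
Dual objective at y_3 = -0.15: reduced costs (3.9, 3.45), box minimizer x = (0.0, 0.0)
g(y_3) = b*y + (c1 - a1*y)*x1 + (c2 - a2*y)*x2 = 9*(-0.15) + 3.9*0.0 + 3.45*0.0 = -1.35 + 0.0 + 0.0 = -1.35


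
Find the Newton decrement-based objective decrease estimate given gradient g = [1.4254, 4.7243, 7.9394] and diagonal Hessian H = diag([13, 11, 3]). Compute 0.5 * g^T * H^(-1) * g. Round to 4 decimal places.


Step 1: H is diagonal, so H^(-1) * g = [0.1096, 0.4295, 2.6465].
Step 2: g^T H^(-1) g = sum_i g_i^2 / H_ii
  = (1.4254)^2/13 + (4.7243)^2/11 + (7.9394)^2/3
  = 0.1563 + 2.029 + 21.0114 = 23.1966
Step 3: Objective decrease = 0.5 * g^T H^(-1) g = 11.5983


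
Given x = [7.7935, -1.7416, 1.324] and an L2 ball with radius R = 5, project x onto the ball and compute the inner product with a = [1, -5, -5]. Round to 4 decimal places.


Step 1: Compute ||x|| (intermediates to 6 decimals).
||x|| = sqrt(7.7935^2 + (-1.7416)^2 + 1.324^2) = 8.094738
Step 2: Project.
Since ||x|| > R, scale = R/||x|| = 5/8.094738 = 0.617685, proj(x) = scale * x
proj(x) = [4.813928, -1.07576, 0.817815]
Step 3: Dot product.
a^T * proj(x) = 1*4.813928 - 5*(-1.07576) - 5*0.817815 = 6.1037


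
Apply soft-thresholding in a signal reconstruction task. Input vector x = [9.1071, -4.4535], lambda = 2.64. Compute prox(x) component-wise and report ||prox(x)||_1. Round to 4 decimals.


Soft-thresholding with lambda = 2.64:
prox(9.1071) = sign(9.1071)*max(|9.1071| - 2.64, 0) = 6.4671
prox(-4.4535) = sign(-4.4535)*max(|-4.4535| - 2.64, 0) = -1.8135
prox(x) = [6.4671, -1.8135]
||prox(x)||_1 = 6.4671 + 1.8135 = 8.2806


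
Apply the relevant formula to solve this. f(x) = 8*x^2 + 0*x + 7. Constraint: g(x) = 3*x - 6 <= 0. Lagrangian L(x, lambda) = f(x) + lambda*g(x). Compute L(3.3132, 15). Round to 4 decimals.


Step 1: Evaluate f(x).
f(3.3132) = 8*3.3132^2 + 0*3.3132 + 7 = 94.8184
Step 2: Evaluate g(x).
g(3.3132) = 3*3.3132 - 6 = 3.9396
Step 3: Compute Lagrangian.
L = 94.8184 + 15*3.9396 = 153.9124


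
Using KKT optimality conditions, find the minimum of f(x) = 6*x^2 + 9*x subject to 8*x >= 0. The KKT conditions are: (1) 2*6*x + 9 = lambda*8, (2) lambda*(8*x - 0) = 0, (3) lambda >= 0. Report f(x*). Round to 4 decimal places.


Step 1: Try lambda = 0 (constraint inactive).
x_unc = -9/(2*6) = -0.75
Check: 8*-0.75 = -6.0 < 0 -- violated!
Step 2: Constraint must be active: 8*x = 0
x* = 0/8 = 0.0
lambda = (2*6*0.0 + 9)/8 = 1.125
Step 3: Compute optimal value.
f(x*) = 6*0.0^2 + 9*0.0 = 0.0


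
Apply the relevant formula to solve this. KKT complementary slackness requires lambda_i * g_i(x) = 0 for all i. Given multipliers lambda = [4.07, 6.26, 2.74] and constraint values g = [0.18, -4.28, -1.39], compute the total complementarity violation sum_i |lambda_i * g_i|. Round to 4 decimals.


KKT complementary slackness check:
lambda_1 * g_1 = 4.07 * 0.18 = 0.7326
lambda_2 * g_2 = 6.26 * -4.28 = -26.7928
lambda_3 * g_3 = 2.74 * -1.39 = -3.8086
Total violation = 0.7326 + 26.7928 + 3.8086 = 31.334


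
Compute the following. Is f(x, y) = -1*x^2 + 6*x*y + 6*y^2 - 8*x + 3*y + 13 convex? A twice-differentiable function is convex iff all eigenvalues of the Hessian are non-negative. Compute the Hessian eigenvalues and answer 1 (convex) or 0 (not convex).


The Hessian of f(x,y) = -1*x^2 + 6*x*y + 6*y^2 - 8*x + 3*y + 13 is:
H = [[-2, 6], [6, 12]]
Trace = -2 + 12 = 10
Determinant = -2*12 - (6)^2 = -60
Discriminant = (10)^2 - 4*-60 = 340.0
Eigenvalues: lambda_1 = -4.2195, lambda_2 = 14.2195
The function is not convex.

0


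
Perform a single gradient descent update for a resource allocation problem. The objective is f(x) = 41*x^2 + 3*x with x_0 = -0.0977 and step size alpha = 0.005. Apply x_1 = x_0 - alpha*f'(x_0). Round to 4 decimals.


We compute the gradient at x_0 and apply the update.
f'(x) = 82*x + 3
f'(-0.0977) = 82*-0.0977 + 3 = -5.0114
x_1 = -0.0977 - 0.005*-5.0114 = -0.0726


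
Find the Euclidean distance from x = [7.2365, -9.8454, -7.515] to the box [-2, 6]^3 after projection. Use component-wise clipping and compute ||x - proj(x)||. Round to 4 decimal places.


Project each component onto [-2, 6].
clip(7.2365) = 6.0, clip(-9.8454) = -2.0, clip(-7.515) = -2.0
Projection = [6.0, -2.0, -2.0]
Squared diffs: [1.5289, 61.5503, 30.4152]
Distance = sqrt(93.4944) = 9.6693


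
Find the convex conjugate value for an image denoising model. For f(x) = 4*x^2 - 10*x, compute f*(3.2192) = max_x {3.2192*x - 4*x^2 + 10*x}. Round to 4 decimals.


f*(y) = sup_x {y*x - a*x^2 - b*x} = sup_x {(y-b)*x - a*x^2}
FOC: (y - b) - 2a*x = 0 => x* = (y - b)/(2a)
x* = (3.2192 + 10)/(2*4) = 1.6524
f*(3.2192) = (y-b)^2/(4a) = (3.2192 + 10)^2/(4*4)
= 174.7472/16 = 10.9217


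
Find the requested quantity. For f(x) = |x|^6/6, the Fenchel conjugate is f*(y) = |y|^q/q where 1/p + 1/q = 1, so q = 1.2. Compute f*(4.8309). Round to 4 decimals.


The conjugate exponent q satisfies 1/p + 1/q = 1.
p = 6, so q = 6/(6 - 1) = 1.2
|y|^q = 4.8309^1.2 = 6.6196
f*(4.8309) = 6.6196 / 1.2 = 5.5164


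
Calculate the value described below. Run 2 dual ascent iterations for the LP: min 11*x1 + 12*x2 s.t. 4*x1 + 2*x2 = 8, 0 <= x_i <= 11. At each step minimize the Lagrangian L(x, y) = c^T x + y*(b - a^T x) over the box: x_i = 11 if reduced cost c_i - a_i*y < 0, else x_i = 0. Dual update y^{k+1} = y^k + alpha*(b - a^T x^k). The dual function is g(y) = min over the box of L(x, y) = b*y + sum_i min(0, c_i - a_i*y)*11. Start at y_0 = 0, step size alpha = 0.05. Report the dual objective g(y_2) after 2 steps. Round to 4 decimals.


Dual ascent for LP: min 11*x1 + 12*x2, 4*x1 + 2*x2 = 8, 0 <= x_i <= 11
Step 1: y^k = 0.0, reduced costs: (11.0, 12.0)
  x^k = (0.0, 0.0), subgradient = b - a^T x = 8.0
  y^{k+1} = 0.0 + 0.05*8.0 = 0.4
Step 2: y^k = 0.4, reduced costs: (9.4, 11.2)
  x^k = (0.0, 0.0), subgradient = b - a^T x = 8.0
  y^{k+1} = 0.4 + 0.05*8.0 = 0.8
Dual objective at y_2 = 0.8: reduced costs (7.8, 10.4), box minimizer x = (0.0, 0.0)
g(y_2) = b*y + (c1 - a1*y)*x1 + (c2 - a2*y)*x2 = 8*0.8 + 7.8*0.0 + 10.4*0.0 = 6.4 + 0.0 + 0.0 = 6.4


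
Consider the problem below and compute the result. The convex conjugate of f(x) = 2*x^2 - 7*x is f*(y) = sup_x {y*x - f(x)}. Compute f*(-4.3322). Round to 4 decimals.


f*(y) = sup_x {y*x - a*x^2 - b*x} = sup_x {(y-b)*x - a*x^2}
FOC: (y - b) - 2a*x = 0 => x* = (y - b)/(2a)
x* = (-4.3322 + 7)/(2*2) = 0.667
f*(-4.3322) = (y-b)^2/(4a) = (-4.3322 + 7)^2/(4*2)
= 7.1172/8 = 0.8896


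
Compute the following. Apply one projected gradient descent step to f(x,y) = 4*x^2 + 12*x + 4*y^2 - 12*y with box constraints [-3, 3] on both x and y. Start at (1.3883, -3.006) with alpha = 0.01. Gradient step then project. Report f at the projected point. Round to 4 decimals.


Step 1: Compute gradient at (1.3883, -3.006).
grad_x = 2*4*1.3883 + 12 = 23.1064
grad_y = 2*4*-3.006 - 12 = -36.048
Step 2: Gradient step.
x_raw = 1.3883 - 0.01*23.1064 = 1.1572
y_raw = -3.006 - 0.01*-36.048 = -2.6455
Step 3: Project onto [-3, 3].
x_proj = clip(1.1572) = 1.1572
y_proj = clip(-2.6455) = -2.6455
Step 4: Evaluate f.
f(1.1572, -2.6455) = 78.985


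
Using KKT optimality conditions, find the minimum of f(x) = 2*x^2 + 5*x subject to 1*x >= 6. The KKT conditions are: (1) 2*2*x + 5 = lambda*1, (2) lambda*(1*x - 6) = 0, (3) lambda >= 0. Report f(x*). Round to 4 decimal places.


Step 1: Try lambda = 0 (constraint inactive).
x_unc = -5/(2*2) = -1.25
Check: 1*-1.25 = -1.25 < 6 -- violated!
Step 2: Constraint must be active: 1*x = 6
x* = 6/1 = 6.0
lambda = (2*2*6.0 + 5)/1 = 29.0
Step 3: Compute optimal value.
f(x*) = 2*6.0^2 + 5*6.0 = 102.0


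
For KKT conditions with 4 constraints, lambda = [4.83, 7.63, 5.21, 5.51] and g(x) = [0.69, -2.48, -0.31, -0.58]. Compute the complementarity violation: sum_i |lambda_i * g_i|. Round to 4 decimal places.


KKT complementary slackness check:
lambda_1 * g_1 = 4.83 * 0.69 = 3.3327
lambda_2 * g_2 = 7.63 * -2.48 = -18.9224
lambda_3 * g_3 = 5.21 * -0.31 = -1.6151
lambda_4 * g_4 = 5.51 * -0.58 = -3.1958
Total violation = 3.3327 + 18.9224 + 1.6151 + 3.1958 = 27.066


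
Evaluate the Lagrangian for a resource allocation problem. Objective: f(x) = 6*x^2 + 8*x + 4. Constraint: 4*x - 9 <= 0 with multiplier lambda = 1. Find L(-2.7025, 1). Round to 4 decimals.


Step 1: Evaluate f(x).
f(-2.7025) = 6*(-2.7025)^2 + 8*(-2.7025) + 4 = 26.201
Step 2: Evaluate g(x).
g(-2.7025) = 4*-2.7025 - 9 = -19.81
Step 3: Compute Lagrangian.
L = 26.201 + 1*-19.81 = 6.391


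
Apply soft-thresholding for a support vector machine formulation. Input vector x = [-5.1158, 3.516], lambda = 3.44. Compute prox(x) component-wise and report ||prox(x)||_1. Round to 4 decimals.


Soft-thresholding with lambda = 3.44:
prox(-5.1158) = sign(-5.1158)*max(|-5.1158| - 3.44, 0) = -1.6758
prox(3.516) = sign(3.516)*max(|3.516| - 3.44, 0) = 0.076
prox(x) = [-1.6758, 0.076]
||prox(x)||_1 = 1.6758 + 0.076 = 1.7518


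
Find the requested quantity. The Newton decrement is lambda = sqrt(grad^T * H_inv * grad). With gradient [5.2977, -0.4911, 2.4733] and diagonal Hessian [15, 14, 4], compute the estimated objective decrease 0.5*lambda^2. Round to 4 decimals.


Step 1: H is diagonal, so H^(-1) * g = [0.3532, -0.0351, 0.6183].
Step 2: g^T H^(-1) g = sum_i g_i^2 / H_ii
  = (5.2977)^2/15 + (-0.4911)^2/14 + (2.4733)^2/4
  = 1.871 + 0.0172 + 1.5293 = 3.4176
Step 3: Objective decrease = 0.5 * g^T H^(-1) g = 1.7088


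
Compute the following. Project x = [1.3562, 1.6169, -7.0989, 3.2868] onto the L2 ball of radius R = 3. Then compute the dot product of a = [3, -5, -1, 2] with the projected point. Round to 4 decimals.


Step 1: Compute ||x|| (intermediates to 6 decimals).
||x|| = sqrt(1.3562^2 + 1.6169^2 + (-7.0989)^2 + 3.2868^2) = 8.102535
Step 2: Project.
Since ||x|| > R, scale = R/||x|| = 3/8.102535 = 0.370254, proj(x) = scale * x
proj(x) = [0.502138, 0.598664, -2.628396, 1.216951]
Step 3: Dot product.
a^T * proj(x) = 3*0.502138 - 5*0.598664 - 1*(-2.628396) + 2*1.216951 = 3.5754


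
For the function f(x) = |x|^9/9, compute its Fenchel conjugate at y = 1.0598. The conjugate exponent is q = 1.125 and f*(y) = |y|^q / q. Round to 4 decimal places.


The conjugate exponent q satisfies 1/p + 1/q = 1.
p = 9, so q = 9/(9 - 1) = 1.125
|y|^q = 1.0598^1.125 = 1.0675
f*(1.0598) = 1.0675 / 1.125 = 0.9489


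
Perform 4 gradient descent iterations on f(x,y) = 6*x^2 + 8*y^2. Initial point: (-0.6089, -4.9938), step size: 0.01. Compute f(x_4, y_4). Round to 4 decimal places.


Gradient descent on f(x,y) = 6*x^2 + 8*y^2.
Starting point: (-0.6089, -4.9938), alpha = 0.01
Step 1: grad_x = 2*6*-0.6089 = -7.3068, grad_y = 2*8*-4.9938 = -79.9008
  x_1 = -0.6089 - 0.01*-7.3068 = -0.5358
  y_1 = -4.9938 - 0.01*-79.9008 = -4.1948
Step 2: grad_x = 2*6*-0.5358 = -6.43, grad_y = 2*8*-4.1948 = -67.1167
  x_2 = -0.5358 - 0.01*-6.43 = -0.4715
  y_2 = -4.1948 - 0.01*-67.1167 = -3.5236
Step 3: grad_x = 2*6*-0.4715 = -5.6584, grad_y = 2*8*-3.5236 = -56.378
  x_3 = -0.4715 - 0.01*-5.6584 = -0.4149
  y_3 = -3.5236 - 0.01*-56.378 = -2.9598
Step 4: grad_x = 2*6*-0.4149 = -4.9794, grad_y = 2*8*-2.9598 = -47.3575
  x_4 = -0.4149 - 0.01*-4.9794 = -0.3652
  y_4 = -2.9598 - 0.01*-47.3575 = -2.4863
f(-0.3652, -2.4863) = 6*(-0.3652)^2 + 8*(-2.4863)^2 = 50.2523


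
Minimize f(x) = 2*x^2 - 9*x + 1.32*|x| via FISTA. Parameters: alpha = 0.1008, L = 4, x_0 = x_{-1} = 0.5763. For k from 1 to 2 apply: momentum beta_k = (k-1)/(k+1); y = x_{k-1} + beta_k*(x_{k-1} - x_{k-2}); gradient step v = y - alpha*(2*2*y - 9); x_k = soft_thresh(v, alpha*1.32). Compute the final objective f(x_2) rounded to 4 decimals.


FISTA on f(x) = 2*x^2 - 9*x + 1.32*|x|
L = 4, alpha = 0.1008
Iteration 1: beta = 0.0, y = 0.5763 + 0.0*(0.5763 - 0.5763) = 0.5763
  grad(y) = -6.6948, v = y - alpha*grad = 1.2511
  prox(v) = soft_thresh(1.2511, 0.1331) = 1.1181
Iteration 2: beta = 0.3333, y = 1.1181 + 0.3333*(1.1181 - 0.5763) = 1.2987
  grad(y) = -3.8053, v = y - alpha*grad = 1.6822
  prox(v) = soft_thresh(1.6822, 0.1331) = 1.5492
f(x_2) = 2*1.5492^2 - 9*1.5492 + 1.32*|1.5492| = -7.0978


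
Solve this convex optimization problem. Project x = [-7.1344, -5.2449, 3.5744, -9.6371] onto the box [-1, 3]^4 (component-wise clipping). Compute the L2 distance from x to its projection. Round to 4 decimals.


Project each component onto [-1, 3].
clip(-7.1344) = -1.0, clip(-5.2449) = -1.0, clip(3.5744) = 3.0, clip(-9.6371) = -1.0
Projection = [-1.0, -1.0, 3.0, -1.0]
Squared diffs: [37.6309, 18.0192, 0.3299, 74.5995]
Distance = sqrt(130.5795) = 11.4271


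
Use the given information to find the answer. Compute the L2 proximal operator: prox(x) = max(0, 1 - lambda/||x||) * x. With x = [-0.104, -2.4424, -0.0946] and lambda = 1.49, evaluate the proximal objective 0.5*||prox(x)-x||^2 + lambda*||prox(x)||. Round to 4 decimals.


Step 1: Compute ||x||.
||x|| = 2.4464
Step 2: Compute scaling factor.
scale = max(0, 1 - 1.49/2.4464) = 0.391
Step 3: prox(x) = [-0.0407, -0.9549, -0.037]
||prox(x)|| = 0.9564
Step 4: Proximal objective.
0.5*||prox-x||^2 = 1.1101
lambda*||prox|| = 1.425
Total = 2.5351


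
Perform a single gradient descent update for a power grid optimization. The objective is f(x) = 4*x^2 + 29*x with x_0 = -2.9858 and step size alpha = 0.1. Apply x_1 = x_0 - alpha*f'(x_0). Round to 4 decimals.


We compute the gradient at x_0 and apply the update.
f'(x) = 8*x + 29
f'(-2.9858) = 8*-2.9858 + 29 = 5.1136
x_1 = -2.9858 - 0.1*5.1136 = -3.4972


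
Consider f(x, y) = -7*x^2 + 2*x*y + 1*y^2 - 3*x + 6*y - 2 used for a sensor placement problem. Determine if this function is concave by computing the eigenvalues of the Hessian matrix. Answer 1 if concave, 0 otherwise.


The Hessian of f(x,y) = -7*x^2 + 2*x*y + 1*y^2 - 3*x + 6*y - 2 is:
H = [[-14, 2], [2, 2]]
Trace = -14 + 2 = -12
Determinant = -14*2 - (2)^2 = -32
Discriminant = (-12)^2 - 4*-32 = 272.0
Eigenvalues: lambda_1 = -14.2462, lambda_2 = 2.2462
The function is not concave.

0


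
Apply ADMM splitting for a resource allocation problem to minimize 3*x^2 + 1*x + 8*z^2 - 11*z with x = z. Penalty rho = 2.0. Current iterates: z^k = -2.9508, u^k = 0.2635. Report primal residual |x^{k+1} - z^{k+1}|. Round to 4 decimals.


ADMM iteration with rho = 2.0, z^k = -2.9508, u^k = 0.2635
Step 1: x-update.
Minimize 3*x^2 + 1*x + (2.0/2)*(x + 2.9508 + 0.2635)^2
FOC: (2*3 + 2.0)*x = -1 + 2.0*(-2.9508 - 0.2635)
x^{k+1} = -0.9286
Step 2: z-update.
Minimize 8*z^2 - 11*z + (2.0/2)*(-0.9286 - z + 0.2635)^2
FOC: (2*8 + 2.0)*z = 11 + 2.0*(-0.9286 + 0.2635)
z^{k+1} = 0.5372
Step 3: u-update.
u^{k+1} = 0.2635 - 0.9286 - 0.5372 = -1.2023
Step 4: Primal residual = |-0.9286 - 0.5372| = 1.4658


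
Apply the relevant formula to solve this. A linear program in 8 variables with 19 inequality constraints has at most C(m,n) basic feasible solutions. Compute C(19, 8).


Each vertex corresponds to some choice of n active constraints out of m, so the number of vertices is at most C(m, n) = m! / (n!(m-n)!).
m = 19, n = 8
Numerator: 19 * 18 * 17 * 16 * 15 * 14 * 13 * 12
Denominator: 8! = 40320
C(19, 8) = 75582


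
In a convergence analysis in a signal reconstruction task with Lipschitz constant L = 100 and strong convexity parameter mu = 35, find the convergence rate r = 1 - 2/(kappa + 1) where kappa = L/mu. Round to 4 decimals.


Step 1: Compute the condition number.
kappa = L/mu = 100/35 = 2.8571
Step 2: Compute the convergence rate.
r = 1 - 2/(kappa + 1) = 1 - 2*mu/(L + mu) = (L - mu)/(L + mu) = 65/135 = 0.4815


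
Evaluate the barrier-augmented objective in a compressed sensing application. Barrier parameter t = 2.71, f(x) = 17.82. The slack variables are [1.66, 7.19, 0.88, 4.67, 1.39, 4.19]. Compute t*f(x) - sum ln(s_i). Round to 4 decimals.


Step 1: Compute log-barrier.
ln values: [0.5068, 1.9727, -0.1278, 1.5412, 0.3293, 1.4327]
phi = -(0.5068 + 1.9727 - 0.1278 + 1.5412 + 0.3293 + 1.4327) = -5.6548
Step 2: Compute augmented objective.
t*f(x) = 2.71*17.82 = 48.2922
Total = 48.2922 - 5.6548 = 42.6374


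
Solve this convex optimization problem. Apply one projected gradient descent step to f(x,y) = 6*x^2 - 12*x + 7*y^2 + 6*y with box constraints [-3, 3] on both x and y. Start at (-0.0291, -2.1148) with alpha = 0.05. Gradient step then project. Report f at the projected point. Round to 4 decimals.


Step 1: Compute gradient at (-0.0291, -2.1148).
grad_x = 2*6*-0.0291 - 12 = -12.3492
grad_y = 2*7*-2.1148 + 6 = -23.6072
Step 2: Gradient step.
x_raw = -0.0291 - 0.05*-12.3492 = 0.5884
y_raw = -2.1148 - 0.05*-23.6072 = -0.9344
Step 3: Project onto [-3, 3].
x_proj = clip(0.5884) = 0.5884
y_proj = clip(-0.9344) = -0.9344
Step 4: Evaluate f.
f(0.5884, -0.9344) = -4.4777


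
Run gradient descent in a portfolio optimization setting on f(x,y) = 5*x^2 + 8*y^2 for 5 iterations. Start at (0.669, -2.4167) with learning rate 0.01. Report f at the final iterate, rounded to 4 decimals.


Gradient descent on f(x,y) = 5*x^2 + 8*y^2.
Starting point: (0.669, -2.4167), alpha = 0.01
Step 1: grad_x = 2*5*0.669 = 6.69, grad_y = 2*8*-2.4167 = -38.6672
  x_1 = 0.669 - 0.01*6.69 = 0.6021
  y_1 = -2.4167 - 0.01*-38.6672 = -2.03
Step 2: grad_x = 2*5*0.6021 = 6.021, grad_y = 2*8*-2.03 = -32.4804
  x_2 = 0.6021 - 0.01*6.021 = 0.5419
  y_2 = -2.03 - 0.01*-32.4804 = -1.7052
Step 3: grad_x = 2*5*0.5419 = 5.4189, grad_y = 2*8*-1.7052 = -27.2836
  x_3 = 0.5419 - 0.01*5.4189 = 0.4877
  y_3 = -1.7052 - 0.01*-27.2836 = -1.4324
Step 4: grad_x = 2*5*0.4877 = 4.877, grad_y = 2*8*-1.4324 = -22.9182
  x_4 = 0.4877 - 0.01*4.877 = 0.4389
  y_4 = -1.4324 - 0.01*-22.9182 = -1.2032
Step 5: grad_x = 2*5*0.4389 = 4.3893, grad_y = 2*8*-1.2032 = -19.2513
  x_5 = 0.4389 - 0.01*4.3893 = 0.395
  y_5 = -1.2032 - 0.01*-19.2513 = -1.0107
f(0.395, -1.0107) = 5*0.395^2 + 8*(-1.0107)^2 = 8.9523


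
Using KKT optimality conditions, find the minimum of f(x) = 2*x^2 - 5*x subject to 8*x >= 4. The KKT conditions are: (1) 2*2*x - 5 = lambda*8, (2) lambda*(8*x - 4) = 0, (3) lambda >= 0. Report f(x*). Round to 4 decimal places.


Step 1: Try lambda = 0 (constraint inactive).
Stationarity: 2*2*x - 5 = 0
x* = 5/(2*2) = 1.25
Check constraint: 8*1.25 = 10.0 >= 4 -- satisfied.
Step 2: Compute optimal value.
f(x*) = 2*1.25^2 - 5*1.25 = -3.125


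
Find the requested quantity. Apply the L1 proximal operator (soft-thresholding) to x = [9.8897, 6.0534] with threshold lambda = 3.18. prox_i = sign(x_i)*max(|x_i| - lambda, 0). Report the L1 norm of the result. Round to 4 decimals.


Soft-thresholding with lambda = 3.18:
prox(9.8897) = sign(9.8897)*max(|9.8897| - 3.18, 0) = 6.7097
prox(6.0534) = sign(6.0534)*max(|6.0534| - 3.18, 0) = 2.8734
prox(x) = [6.7097, 2.8734]
||prox(x)||_1 = 6.7097 + 2.8734 = 9.5831


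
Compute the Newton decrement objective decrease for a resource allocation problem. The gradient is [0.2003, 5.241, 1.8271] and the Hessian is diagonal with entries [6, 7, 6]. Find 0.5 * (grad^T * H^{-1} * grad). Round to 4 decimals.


Step 1: H is diagonal, so H^(-1) * g = [0.0334, 0.7487, 0.3045].
Step 2: g^T H^(-1) g = sum_i g_i^2 / H_ii
  = (0.2003)^2/6 + (5.241)^2/7 + (1.8271)^2/6
  = 0.0067 + 3.924 + 0.5564 = 4.4871
Step 3: Objective decrease = 0.5 * g^T H^(-1) g = 2.2435


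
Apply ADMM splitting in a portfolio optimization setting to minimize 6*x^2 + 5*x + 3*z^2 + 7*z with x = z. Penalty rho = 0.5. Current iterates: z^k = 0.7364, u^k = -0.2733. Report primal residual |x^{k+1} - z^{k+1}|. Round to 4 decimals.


ADMM iteration with rho = 0.5, z^k = 0.7364, u^k = -0.2733
Step 1: x-update.
Minimize 6*x^2 + 5*x + (0.5/2)*(x - 0.7364 - 0.2733)^2
FOC: (2*6 + 0.5)*x = -5 + 0.5*(0.7364 + 0.2733)
x^{k+1} = -0.3596
Step 2: z-update.
Minimize 3*z^2 + 7*z + (0.5/2)*(-0.3596 - z - 0.2733)^2
FOC: (2*3 + 0.5)*z = -7 + 0.5*(-0.3596 - 0.2733)
z^{k+1} = -1.1256
Step 3: u-update.
u^{k+1} = -0.2733 - 0.3596 + 1.1256 = 0.4927
Step 4: Primal residual = |-0.3596 + 1.1256| = 0.766


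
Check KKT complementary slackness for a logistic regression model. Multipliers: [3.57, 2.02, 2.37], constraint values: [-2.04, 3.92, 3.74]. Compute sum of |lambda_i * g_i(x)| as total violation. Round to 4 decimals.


KKT complementary slackness check:
lambda_1 * g_1 = 3.57 * -2.04 = -7.2828
lambda_2 * g_2 = 2.02 * 3.92 = 7.9184
lambda_3 * g_3 = 2.37 * 3.74 = 8.8638
Total violation = 7.2828 + 7.9184 + 8.8638 = 24.065


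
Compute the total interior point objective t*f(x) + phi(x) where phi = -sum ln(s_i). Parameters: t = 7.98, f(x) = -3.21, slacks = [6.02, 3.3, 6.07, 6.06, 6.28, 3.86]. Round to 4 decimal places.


Step 1: Compute log-barrier.
ln values: [1.7951, 1.1939, 1.8034, 1.8017, 1.8374, 1.3507]
phi = -(1.7951 + 1.1939 + 1.8034 + 1.8017 + 1.8374 + 1.3507) = -9.7821
Step 2: Compute augmented objective.
t*f(x) = 7.98*-3.21 = -25.6158
Total = -25.6158 - 9.7821 = -35.3979


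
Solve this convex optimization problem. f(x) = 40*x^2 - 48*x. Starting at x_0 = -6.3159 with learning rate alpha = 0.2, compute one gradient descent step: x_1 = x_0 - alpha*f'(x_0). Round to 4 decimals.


We compute the gradient at x_0 and apply the update.
f'(x) = 80*x - 48
f'(-6.3159) = 80*-6.3159 - 48 = -553.272
x_1 = -6.3159 - 0.2*-553.272 = 104.3385


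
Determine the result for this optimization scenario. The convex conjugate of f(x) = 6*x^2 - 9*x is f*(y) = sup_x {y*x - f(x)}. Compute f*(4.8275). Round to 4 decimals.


f*(y) = sup_x {y*x - a*x^2 - b*x} = sup_x {(y-b)*x - a*x^2}
FOC: (y - b) - 2a*x = 0 => x* = (y - b)/(2a)
x* = (4.8275 + 9)/(2*6) = 1.1523
f*(4.8275) = (y-b)^2/(4a) = (4.8275 + 9)^2/(4*6)
= 191.1998/24 = 7.9667


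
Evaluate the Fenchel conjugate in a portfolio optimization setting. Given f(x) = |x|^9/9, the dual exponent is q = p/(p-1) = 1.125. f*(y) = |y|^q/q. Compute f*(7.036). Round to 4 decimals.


The conjugate exponent q satisfies 1/p + 1/q = 1.
p = 9, so q = 9/(9 - 1) = 1.125
|y|^q = 7.036^1.125 = 8.9793
f*(7.036) = 8.9793 / 1.125 = 7.9816


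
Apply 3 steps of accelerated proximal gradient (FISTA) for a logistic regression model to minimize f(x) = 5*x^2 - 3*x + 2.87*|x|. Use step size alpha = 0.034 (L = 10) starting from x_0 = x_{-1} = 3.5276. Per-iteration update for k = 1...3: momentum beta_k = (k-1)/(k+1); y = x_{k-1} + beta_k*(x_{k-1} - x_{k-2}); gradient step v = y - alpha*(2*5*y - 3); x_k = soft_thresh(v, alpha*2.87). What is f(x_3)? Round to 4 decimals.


FISTA on f(x) = 5*x^2 - 3*x + 2.87*|x|
L = 10, alpha = 0.034
Iteration 1: beta = 0.0, y = 3.5276 + 0.0*(3.5276 - 3.5276) = 3.5276
  grad(y) = 32.276, v = y - alpha*grad = 2.4302
  prox(v) = soft_thresh(2.4302, 0.0976) = 2.3326
Iteration 2: beta = 0.3333, y = 2.3326 + 0.3333*(2.3326 - 3.5276) = 1.9343
  grad(y) = 16.3431, v = y - alpha*grad = 1.3786
  prox(v) = soft_thresh(1.3786, 0.0976) = 1.2811
Iteration 3: beta = 0.5, y = 1.2811 + 0.5*(1.2811 - 2.3326) = 0.7553
  grad(y) = 4.5528, v = y - alpha*grad = 0.6005
  prox(v) = soft_thresh(0.6005, 0.0976) = 0.5029
f(x_3) = 5*0.5029^2 - 3*0.5029 + 2.87*|0.5029| = 1.1992


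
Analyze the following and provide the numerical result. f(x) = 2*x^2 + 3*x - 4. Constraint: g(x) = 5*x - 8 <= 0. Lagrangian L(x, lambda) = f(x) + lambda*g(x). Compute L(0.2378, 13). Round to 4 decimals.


Step 1: Evaluate f(x).
f(0.2378) = 2*0.2378^2 + 3*0.2378 - 4 = -3.1735
Step 2: Evaluate g(x).
g(0.2378) = 5*0.2378 - 8 = -6.811
Step 3: Compute Lagrangian.
L = -3.1735 + 13*-6.811 = -91.7165


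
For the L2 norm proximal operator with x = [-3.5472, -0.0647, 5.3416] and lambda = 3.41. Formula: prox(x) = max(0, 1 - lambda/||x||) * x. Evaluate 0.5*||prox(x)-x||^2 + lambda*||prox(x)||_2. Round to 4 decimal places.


Step 1: Compute ||x||.
||x|| = 6.4124
Step 2: Compute scaling factor.
scale = max(0, 1 - 3.41/6.4124) = 0.4682
Step 3: prox(x) = [-1.6609, -0.0303, 2.5011]
||prox(x)|| = 3.0024
Step 4: Proximal objective.
0.5*||prox-x||^2 = 5.8141
lambda*||prox|| = 10.2382
Total = 16.0524


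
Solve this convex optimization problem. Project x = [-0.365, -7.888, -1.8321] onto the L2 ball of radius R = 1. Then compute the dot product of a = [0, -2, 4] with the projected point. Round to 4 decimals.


Step 1: Compute ||x|| (intermediates to 6 decimals).
||x|| = sqrt((-0.365)^2 + (-7.888)^2 + (-1.8321)^2) = 8.106193
Step 2: Project.
Since ||x|| > R, scale = R/||x|| = 1/8.106193 = 0.123362, proj(x) = scale * x
proj(x) = [-0.045027, -0.973079, -0.226012]
Step 3: Dot product.
a^T * proj(x) = 0*(-0.045027) - 2*(-0.973079) + 4*(-0.226012) = 1.0421


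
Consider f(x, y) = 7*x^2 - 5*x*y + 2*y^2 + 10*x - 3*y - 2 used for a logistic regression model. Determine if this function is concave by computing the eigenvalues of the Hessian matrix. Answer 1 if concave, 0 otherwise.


The Hessian of f(x,y) = 7*x^2 - 5*x*y + 2*y^2 + 10*x - 3*y - 2 is:
H = [[14, -5], [-5, 4]]
Trace = 14 + 4 = 18
Determinant = 14*4 - (-5)^2 = 31
Discriminant = (18)^2 - 4*31 = 200.0
Eigenvalues: lambda_1 = 1.9289, lambda_2 = 16.0711
The function is not concave.

0


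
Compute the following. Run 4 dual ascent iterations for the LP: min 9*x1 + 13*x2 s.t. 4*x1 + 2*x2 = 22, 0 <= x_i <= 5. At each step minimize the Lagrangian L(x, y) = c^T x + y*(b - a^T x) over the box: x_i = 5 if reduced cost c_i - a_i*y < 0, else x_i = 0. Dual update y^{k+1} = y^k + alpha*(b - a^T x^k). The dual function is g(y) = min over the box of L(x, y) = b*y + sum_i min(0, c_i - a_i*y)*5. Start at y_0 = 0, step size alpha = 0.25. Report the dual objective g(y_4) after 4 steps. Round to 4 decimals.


Dual ascent for LP: min 9*x1 + 13*x2, 4*x1 + 2*x2 = 22, 0 <= x_i <= 5
Step 1: y^k = 0.0, reduced costs: (9.0, 13.0)
  x^k = (0.0, 0.0), subgradient = b - a^T x = 22.0
  y^{k+1} = 0.0 + 0.25*22.0 = 5.5
Step 2: y^k = 5.5, reduced costs: (-13.0, 2.0)
  x^k = (5.0, 0.0), subgradient = b - a^T x = 2.0
  y^{k+1} = 5.5 + 0.25*2.0 = 6.0
Step 3: y^k = 6.0, reduced costs: (-15.0, 1.0)
  x^k = (5.0, 0.0), subgradient = b - a^T x = 2.0
  y^{k+1} = 6.0 + 0.25*2.0 = 6.5
Step 4: y^k = 6.5, reduced costs: (-17.0, 0.0)
  x^k = (5.0, 0.0), subgradient = b - a^T x = 2.0
  y^{k+1} = 6.5 + 0.25*2.0 = 7.0
Dual objective at y_4 = 7.0: reduced costs (-19.0, -1.0), box minimizer x = (5.0, 5.0)
g(y_4) = b*y + (c1 - a1*y)*x1 + (c2 - a2*y)*x2 = 22*7.0 + (-19.0)*5.0 + (-1.0)*5.0 = 154.0 - 95.0 - 5.0 = 54.0


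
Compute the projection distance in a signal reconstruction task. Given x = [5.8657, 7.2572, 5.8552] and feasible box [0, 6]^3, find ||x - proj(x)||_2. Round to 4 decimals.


Project each component onto [0, 6].
clip(5.8657) = 5.8657, clip(7.2572) = 6.0, clip(5.8552) = 5.8552
Projection = [5.8657, 6.0, 5.8552]
Squared diffs: [0.0, 1.5806, 0.0]
Distance = sqrt(1.5806) = 1.2572


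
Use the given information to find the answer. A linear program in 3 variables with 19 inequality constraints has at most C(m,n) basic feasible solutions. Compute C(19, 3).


Each vertex corresponds to some choice of n active constraints out of m, so the number of vertices is at most C(m, n) = m! / (n!(m-n)!).
m = 19, n = 3
Numerator: 19 * 18 * 17
Denominator: 3! = 6
C(19, 3) = 969


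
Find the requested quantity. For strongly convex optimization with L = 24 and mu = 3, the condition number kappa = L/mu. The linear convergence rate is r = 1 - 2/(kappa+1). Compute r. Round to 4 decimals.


Step 1: Compute the condition number.
kappa = L/mu = 24/3 = 8.0
Step 2: Compute the convergence rate.
r = 1 - 2/(kappa + 1) = 1 - 2*mu/(L + mu) = (L - mu)/(L + mu) = 21/27 = 0.7778


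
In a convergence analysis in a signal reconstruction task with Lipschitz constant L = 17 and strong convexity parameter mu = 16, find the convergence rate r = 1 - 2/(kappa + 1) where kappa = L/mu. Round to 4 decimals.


Step 1: Compute the condition number.
kappa = L/mu = 17/16 = 1.0625
Step 2: Compute the convergence rate.
r = 1 - 2/(kappa + 1) = 1 - 2*mu/(L + mu) = (L - mu)/(L + mu) = 1/33 = 0.0303


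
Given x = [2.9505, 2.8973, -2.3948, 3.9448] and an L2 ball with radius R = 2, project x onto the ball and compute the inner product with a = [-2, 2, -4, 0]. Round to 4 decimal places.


Step 1: Compute ||x|| (intermediates to 6 decimals).
||x|| = sqrt(2.9505^2 + 2.8973^2 + (-2.3948)^2 + 3.9448^2) = 6.196476
Step 2: Project.
Since ||x|| > R, scale = R/||x|| = 2/6.196476 = 0.322764, proj(x) = scale * x
proj(x) = [0.952315, 0.935144, -0.772955, 1.273239]
Step 3: Dot product.
a^T * proj(x) = -2*0.952315 + 2*0.935144 - 4*(-0.772955) + 0*1.273239 = 3.0575


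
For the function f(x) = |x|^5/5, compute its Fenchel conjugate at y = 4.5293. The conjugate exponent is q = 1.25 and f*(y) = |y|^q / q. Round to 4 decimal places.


The conjugate exponent q satisfies 1/p + 1/q = 1.
p = 5, so q = 5/(5 - 1) = 1.25
|y|^q = 4.5293^1.25 = 6.6075
f*(4.5293) = 6.6075 / 1.25 = 5.286


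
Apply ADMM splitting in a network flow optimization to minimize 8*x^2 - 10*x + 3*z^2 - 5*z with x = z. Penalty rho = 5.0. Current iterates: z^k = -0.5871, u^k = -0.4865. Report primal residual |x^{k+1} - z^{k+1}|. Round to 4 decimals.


ADMM iteration with rho = 5.0, z^k = -0.5871, u^k = -0.4865
Step 1: x-update.
Minimize 8*x^2 - 10*x + (5.0/2)*(x + 0.5871 - 0.4865)^2
FOC: (2*8 + 5.0)*x = 10 + 5.0*(-0.5871 + 0.4865)
x^{k+1} = 0.4522
Step 2: z-update.
Minimize 3*z^2 - 5*z + (5.0/2)*(0.4522 - z - 0.4865)^2
FOC: (2*3 + 5.0)*z = 5 + 5.0*(0.4522 - 0.4865)
z^{k+1} = 0.439
Step 3: u-update.
u^{k+1} = -0.4865 + 0.4522 - 0.439 = -0.4732
Step 4: Primal residual = |0.4522 - 0.439| = 0.0133


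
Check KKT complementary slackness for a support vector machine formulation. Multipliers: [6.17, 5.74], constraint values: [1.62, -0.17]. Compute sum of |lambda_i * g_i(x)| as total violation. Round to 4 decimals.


KKT complementary slackness check:
lambda_1 * g_1 = 6.17 * 1.62 = 9.9954
lambda_2 * g_2 = 5.74 * -0.17 = -0.9758
Total violation = 9.9954 + 0.9758 = 10.9712


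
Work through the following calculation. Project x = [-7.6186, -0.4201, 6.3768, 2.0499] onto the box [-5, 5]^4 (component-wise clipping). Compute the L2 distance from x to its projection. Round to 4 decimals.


Project each component onto [-5, 5].
clip(-7.6186) = -5.0, clip(-0.4201) = -0.4201, clip(6.3768) = 5.0, clip(2.0499) = 2.0499
Projection = [-5.0, -0.4201, 5.0, 2.0499]
Squared diffs: [6.8571, 0.0, 1.8956, 0.0]
Distance = sqrt(8.7527) = 2.9585


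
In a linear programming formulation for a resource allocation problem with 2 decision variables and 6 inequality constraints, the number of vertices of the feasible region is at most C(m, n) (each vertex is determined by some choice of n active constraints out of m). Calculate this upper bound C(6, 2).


Each vertex corresponds to some choice of n active constraints out of m, so the number of vertices is at most C(m, n) = m! / (n!(m-n)!).
m = 6, n = 2
Numerator: 6 * 5
Denominator: 2! = 2
C(6, 2) = 15


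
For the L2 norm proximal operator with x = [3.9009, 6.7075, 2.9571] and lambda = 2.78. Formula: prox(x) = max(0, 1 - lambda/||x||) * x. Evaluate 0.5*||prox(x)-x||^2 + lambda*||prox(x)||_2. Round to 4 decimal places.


Step 1: Compute ||x||.
||x|| = 8.3037
Step 2: Compute scaling factor.
scale = max(0, 1 - 2.78/8.3037) = 0.6652
Step 3: prox(x) = [2.5949, 4.4619, 1.9671]
||prox(x)|| = 5.5237
Step 4: Proximal objective.
0.5*||prox-x||^2 = 3.8642
lambda*||prox|| = 15.3559
Total = 19.2202


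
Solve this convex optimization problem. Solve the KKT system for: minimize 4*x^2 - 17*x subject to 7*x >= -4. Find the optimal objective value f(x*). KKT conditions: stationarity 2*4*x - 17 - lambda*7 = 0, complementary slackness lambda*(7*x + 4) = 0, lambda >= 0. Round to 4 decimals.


Step 1: Try lambda = 0 (constraint inactive).
Stationarity: 2*4*x - 17 = 0
x* = 17/(2*4) = 2.125
Check constraint: 7*2.125 = 14.875 >= -4 -- satisfied.
Step 2: Compute optimal value.
f(x*) = 4*2.125^2 - 17*2.125 = -18.0625


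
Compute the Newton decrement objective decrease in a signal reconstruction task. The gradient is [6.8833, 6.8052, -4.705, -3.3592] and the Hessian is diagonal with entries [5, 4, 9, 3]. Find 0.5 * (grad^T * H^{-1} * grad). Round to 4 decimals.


Step 1: H is diagonal, so H^(-1) * g = [1.3767, 1.7013, -0.5228, -1.1197].
Step 2: g^T H^(-1) g = sum_i g_i^2 / H_ii
  = (6.8833)^2/5 + (6.8052)^2/4 + (-4.705)^2/9 + (-3.3592)^2/3
  = 9.476 + 11.5777 + 2.4597 + 3.7614 = 27.2747
Step 3: Objective decrease = 0.5 * g^T H^(-1) g = 13.6374


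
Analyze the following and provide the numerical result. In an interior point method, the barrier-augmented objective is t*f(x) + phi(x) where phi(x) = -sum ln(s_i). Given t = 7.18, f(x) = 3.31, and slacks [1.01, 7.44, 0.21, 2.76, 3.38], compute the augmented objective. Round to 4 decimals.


Step 1: Compute log-barrier.
ln values: [0.01, 2.0069, -1.5606, 1.0152, 1.2179]
phi = -(0.01 + 2.0069 - 1.5606 + 1.0152 + 1.2179) = -2.6893
Step 2: Compute augmented objective.
t*f(x) = 7.18*3.31 = 23.7658
Total = 23.7658 - 2.6893 = 21.0765


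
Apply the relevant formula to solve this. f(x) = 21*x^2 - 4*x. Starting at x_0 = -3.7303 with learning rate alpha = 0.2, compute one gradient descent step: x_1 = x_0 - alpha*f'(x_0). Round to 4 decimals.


We compute the gradient at x_0 and apply the update.
f'(x) = 42*x - 4
f'(-3.7303) = 42*-3.7303 - 4 = -160.6726
x_1 = -3.7303 - 0.2*-160.6726 = 28.4042


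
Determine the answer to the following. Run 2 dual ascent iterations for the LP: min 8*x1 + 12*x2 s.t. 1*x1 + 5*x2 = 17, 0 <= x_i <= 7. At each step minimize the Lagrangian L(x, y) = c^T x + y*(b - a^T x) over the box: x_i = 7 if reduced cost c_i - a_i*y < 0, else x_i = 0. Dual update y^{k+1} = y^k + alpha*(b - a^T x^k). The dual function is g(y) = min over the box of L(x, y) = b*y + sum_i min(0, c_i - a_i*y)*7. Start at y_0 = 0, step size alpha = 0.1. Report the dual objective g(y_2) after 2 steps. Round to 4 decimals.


Dual ascent for LP: min 8*x1 + 12*x2, 1*x1 + 5*x2 = 17, 0 <= x_i <= 7
Step 1: y^k = 0.0, reduced costs: (8.0, 12.0)
  x^k = (0.0, 0.0), subgradient = b - a^T x = 17.0
  y^{k+1} = 0.0 + 0.1*17.0 = 1.7
Step 2: y^k = 1.7, reduced costs: (6.3, 3.5)
  x^k = (0.0, 0.0), subgradient = b - a^T x = 17.0
  y^{k+1} = 1.7 + 0.1*17.0 = 3.4
Dual objective at y_2 = 3.4: reduced costs (4.6, -5.0), box minimizer x = (0.0, 7.0)
g(y_2) = b*y + (c1 - a1*y)*x1 + (c2 - a2*y)*x2 = 17*3.4 + 4.6*0.0 + (-5.0)*7.0 = 57.8 + 0.0 - 35.0 = 22.8


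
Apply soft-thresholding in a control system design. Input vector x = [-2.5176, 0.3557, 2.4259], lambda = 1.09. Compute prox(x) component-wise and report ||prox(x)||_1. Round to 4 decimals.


Soft-thresholding with lambda = 1.09:
prox(-2.5176) = sign(-2.5176)*max(|-2.5176| - 1.09, 0) = -1.4276
prox(0.3557) = sign(0.3557)*max(|0.3557| - 1.09, 0) = 0.0
prox(2.4259) = sign(2.4259)*max(|2.4259| - 1.09, 0) = 1.3359
prox(x) = [-1.4276, 0.0, 1.3359]
||prox(x)||_1 = 1.4276 + 0.0 + 1.3359 = 2.7635


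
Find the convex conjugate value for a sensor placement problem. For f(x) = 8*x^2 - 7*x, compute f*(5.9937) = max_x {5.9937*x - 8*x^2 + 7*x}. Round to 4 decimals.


f*(y) = sup_x {y*x - a*x^2 - b*x} = sup_x {(y-b)*x - a*x^2}
FOC: (y - b) - 2a*x = 0 => x* = (y - b)/(2a)
x* = (5.9937 + 7)/(2*8) = 0.8121
f*(5.9937) = (y-b)^2/(4a) = (5.9937 + 7)^2/(4*8)
= 168.8362/32 = 5.2761


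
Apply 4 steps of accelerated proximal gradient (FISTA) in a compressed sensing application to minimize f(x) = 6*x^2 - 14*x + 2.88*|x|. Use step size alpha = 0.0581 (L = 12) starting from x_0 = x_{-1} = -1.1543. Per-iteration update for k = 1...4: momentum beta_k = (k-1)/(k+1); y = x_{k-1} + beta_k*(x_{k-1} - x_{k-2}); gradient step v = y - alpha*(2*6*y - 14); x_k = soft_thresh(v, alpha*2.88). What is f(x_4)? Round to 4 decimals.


FISTA on f(x) = 6*x^2 - 14*x + 2.88*|x|
L = 12, alpha = 0.0581
Iteration 1: beta = 0.0, y = -1.1543 + 0.0*(-1.1543 + 1.1543) = -1.1543
  grad(y) = -27.8516, v = y - alpha*grad = 0.4639
  prox(v) = soft_thresh(0.4639, 0.1673) = 0.2965
Iteration 2: beta = 0.3333, y = 0.2965 + 0.3333*(0.2965 + 1.1543) = 0.7802
  grad(y) = -4.638, v = y - alpha*grad = 1.0496
  prox(v) = soft_thresh(1.0496, 0.1673) = 0.8823
Iteration 3: beta = 0.5, y = 0.8823 + 0.5*(0.8823 - 0.2965) = 1.1752
  grad(y) = 0.1022, v = y - alpha*grad = 1.1692
  prox(v) = soft_thresh(1.1692, 0.1673) = 1.0019
Iteration 4: beta = 0.6, y = 1.0019 + 0.6*(1.0019 - 0.8823) = 1.0737
  grad(y) = -1.1158, v = y - alpha*grad = 1.1385
  prox(v) = soft_thresh(1.1385, 0.1673) = 0.9712
f(x_4) = 6*0.9712^2 - 14*0.9712 + 2.88*|0.9712| = -5.1404


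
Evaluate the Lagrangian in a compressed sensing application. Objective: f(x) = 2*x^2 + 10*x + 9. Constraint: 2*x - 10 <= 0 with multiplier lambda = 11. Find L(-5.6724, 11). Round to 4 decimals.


Step 1: Evaluate f(x).
f(-5.6724) = 2*(-5.6724)^2 + 10*(-5.6724) + 9 = 16.6282
Step 2: Evaluate g(x).
g(-5.6724) = 2*-5.6724 - 10 = -21.3448
Step 3: Compute Lagrangian.
L = 16.6282 + 11*-21.3448 = -218.1646


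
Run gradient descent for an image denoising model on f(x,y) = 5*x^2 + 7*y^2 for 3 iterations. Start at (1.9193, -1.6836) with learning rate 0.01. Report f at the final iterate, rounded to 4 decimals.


Gradient descent on f(x,y) = 5*x^2 + 7*y^2.
Starting point: (1.9193, -1.6836), alpha = 0.01
Step 1: grad_x = 2*5*1.9193 = 19.193, grad_y = 2*7*-1.6836 = -23.5704
  x_1 = 1.9193 - 0.01*19.193 = 1.7274
  y_1 = -1.6836 - 0.01*-23.5704 = -1.4479
Step 2: grad_x = 2*5*1.7274 = 17.2737, grad_y = 2*7*-1.4479 = -20.2705
  x_2 = 1.7274 - 0.01*17.2737 = 1.5546
  y_2 = -1.4479 - 0.01*-20.2705 = -1.2452
Step 3: grad_x = 2*5*1.5546 = 15.5463, grad_y = 2*7*-1.2452 = -17.4327
  x_3 = 1.5546 - 0.01*15.5463 = 1.3992
  y_3 = -1.2452 - 0.01*-17.4327 = -1.0709
f(1.3992, -1.0709) = 5*1.3992^2 + 7*(-1.0709)^2 = 17.8156
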